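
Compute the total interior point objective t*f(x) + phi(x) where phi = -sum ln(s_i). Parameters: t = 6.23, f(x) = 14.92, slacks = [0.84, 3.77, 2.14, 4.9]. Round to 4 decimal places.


Step 1: Compute log-barrier.
ln values: [-0.1744, 1.3271, 0.7608, 1.5892]
phi = -(-0.1744 + 1.3271 + 0.7608 + 1.5892) = -3.5028
Step 2: Compute augmented objective.
t*f(x) = 6.23*14.92 = 92.9516
Total = 92.9516 - 3.5028 = 89.4488


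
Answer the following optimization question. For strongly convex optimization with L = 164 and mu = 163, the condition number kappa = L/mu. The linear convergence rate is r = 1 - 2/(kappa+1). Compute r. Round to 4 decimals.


Step 1: Compute the condition number.
kappa = L/mu = 164/163 = 1.0061
Step 2: Compute the convergence rate.
r = 1 - 2/(kappa + 1) = 1 - 2*mu/(L + mu) = (L - mu)/(L + mu) = 1/327 = 0.0031


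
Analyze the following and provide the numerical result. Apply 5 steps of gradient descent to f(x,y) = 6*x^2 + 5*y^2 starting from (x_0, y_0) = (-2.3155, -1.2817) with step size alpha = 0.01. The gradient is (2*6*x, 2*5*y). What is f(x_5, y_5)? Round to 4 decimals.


Gradient descent on f(x,y) = 6*x^2 + 5*y^2.
Starting point: (-2.3155, -1.2817), alpha = 0.01
Step 1: grad_x = 2*6*-2.3155 = -27.786, grad_y = 2*5*-1.2817 = -12.817
  x_1 = -2.3155 - 0.01*-27.786 = -2.0376
  y_1 = -1.2817 - 0.01*-12.817 = -1.1535
Step 2: grad_x = 2*6*-2.0376 = -24.4517, grad_y = 2*5*-1.1535 = -11.5353
  x_2 = -2.0376 - 0.01*-24.4517 = -1.7931
  y_2 = -1.1535 - 0.01*-11.5353 = -1.0382
Step 3: grad_x = 2*6*-1.7931 = -21.5175, grad_y = 2*5*-1.0382 = -10.3818
  x_3 = -1.7931 - 0.01*-21.5175 = -1.5779
  y_3 = -1.0382 - 0.01*-10.3818 = -0.9344
Step 4: grad_x = 2*6*-1.5779 = -18.9354, grad_y = 2*5*-0.9344 = -9.3436
  x_4 = -1.5779 - 0.01*-18.9354 = -1.3886
  y_4 = -0.9344 - 0.01*-9.3436 = -0.8409
Step 5: grad_x = 2*6*-1.3886 = -16.6631, grad_y = 2*5*-0.8409 = -8.4092
  x_5 = -1.3886 - 0.01*-16.6631 = -1.222
  y_5 = -0.8409 - 0.01*-8.4092 = -0.7568
f(-1.222, -0.7568) = 6*(-1.222)^2 + 5*(-0.7568)^2 = 11.8231


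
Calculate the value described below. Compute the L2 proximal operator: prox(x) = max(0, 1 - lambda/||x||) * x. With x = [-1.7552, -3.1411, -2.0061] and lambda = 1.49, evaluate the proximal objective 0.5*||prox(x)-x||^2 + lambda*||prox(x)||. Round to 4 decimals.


Step 1: Compute ||x||.
||x|| = 4.1197
Step 2: Compute scaling factor.
scale = max(0, 1 - 1.49/4.1197) = 0.6383
Step 3: prox(x) = [-1.1204, -2.005, -1.2805]
||prox(x)|| = 2.6297
Step 4: Proximal objective.
0.5*||prox-x||^2 = 1.1101
lambda*||prox|| = 3.9183
Total = 5.0283


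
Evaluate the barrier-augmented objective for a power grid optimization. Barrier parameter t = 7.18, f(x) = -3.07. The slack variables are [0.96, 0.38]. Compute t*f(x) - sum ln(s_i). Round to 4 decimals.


Step 1: Compute log-barrier.
ln values: [-0.0408, -0.9676]
phi = -(-0.0408 - 0.9676) = 1.0084
Step 2: Compute augmented objective.
t*f(x) = 7.18*-3.07 = -22.0426
Total = -22.0426 + 1.0084 = -21.0342


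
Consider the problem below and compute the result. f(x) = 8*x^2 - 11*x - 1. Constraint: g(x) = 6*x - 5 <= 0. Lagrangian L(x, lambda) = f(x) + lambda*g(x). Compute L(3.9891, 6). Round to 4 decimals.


Step 1: Evaluate f(x).
f(3.9891) = 8*3.9891^2 - 11*3.9891 - 1 = 82.4233
Step 2: Evaluate g(x).
g(3.9891) = 6*3.9891 - 5 = 18.9346
Step 3: Compute Lagrangian.
L = 82.4233 + 6*18.9346 = 196.0309


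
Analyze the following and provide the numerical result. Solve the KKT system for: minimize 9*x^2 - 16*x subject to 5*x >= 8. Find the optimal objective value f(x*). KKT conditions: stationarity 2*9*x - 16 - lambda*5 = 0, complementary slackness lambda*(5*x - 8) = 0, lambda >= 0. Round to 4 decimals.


Step 1: Try lambda = 0 (constraint inactive).
x_unc = 16/(2*9) = 0.8889
Check: 5*0.8889 = 4.4445 < 8 -- violated!
Step 2: Constraint must be active: 5*x = 8
x* = 8/5 = 1.6
lambda = (2*9*1.6 - 16)/5 = 2.56
Step 3: Compute optimal value.
f(x*) = 9*1.6^2 - 16*1.6 = -2.56


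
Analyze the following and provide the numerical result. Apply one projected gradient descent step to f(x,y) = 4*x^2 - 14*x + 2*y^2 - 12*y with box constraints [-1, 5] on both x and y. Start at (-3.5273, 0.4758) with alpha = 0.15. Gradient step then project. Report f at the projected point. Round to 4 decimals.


Step 1: Compute gradient at (-3.5273, 0.4758).
grad_x = 2*4*-3.5273 - 14 = -42.2184
grad_y = 2*2*0.4758 - 12 = -10.0968
Step 2: Gradient step.
x_raw = -3.5273 - 0.15*-42.2184 = 2.8055
y_raw = 0.4758 - 0.15*-10.0968 = 1.9903
Step 3: Project onto [-1, 5].
x_proj = clip(2.8055) = 2.8055
y_proj = clip(1.9903) = 1.9903
Step 4: Evaluate f.
f(2.8055, 1.9903) = -23.7551


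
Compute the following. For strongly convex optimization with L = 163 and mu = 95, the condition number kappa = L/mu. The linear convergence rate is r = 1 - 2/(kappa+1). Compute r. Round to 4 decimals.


Step 1: Compute the condition number.
kappa = L/mu = 163/95 = 1.7158
Step 2: Compute the convergence rate.
r = 1 - 2/(kappa + 1) = 1 - 2*mu/(L + mu) = (L - mu)/(L + mu) = 68/258 = 0.2636


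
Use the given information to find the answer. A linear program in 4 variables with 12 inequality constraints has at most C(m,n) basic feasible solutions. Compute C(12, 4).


Each vertex corresponds to some choice of n active constraints out of m, so the number of vertices is at most C(m, n) = m! / (n!(m-n)!).
m = 12, n = 4
Numerator: 12 * 11 * 10 * 9
Denominator: 4! = 24
C(12, 4) = 495


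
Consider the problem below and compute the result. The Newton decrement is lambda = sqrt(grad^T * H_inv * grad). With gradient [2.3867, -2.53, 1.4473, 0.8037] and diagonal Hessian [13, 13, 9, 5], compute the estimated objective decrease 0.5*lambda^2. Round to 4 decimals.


Step 1: H is diagonal, so H^(-1) * g = [0.1836, -0.1946, 0.1608, 0.1607].
Step 2: g^T H^(-1) g = sum_i g_i^2 / H_ii
  = (2.3867)^2/13 + (-2.53)^2/13 + (1.4473)^2/9 + (0.8037)^2/5
  = 0.4382 + 0.4924 + 0.2327 + 0.1292 = 1.2925
Step 3: Objective decrease = 0.5 * g^T H^(-1) g = 0.6462


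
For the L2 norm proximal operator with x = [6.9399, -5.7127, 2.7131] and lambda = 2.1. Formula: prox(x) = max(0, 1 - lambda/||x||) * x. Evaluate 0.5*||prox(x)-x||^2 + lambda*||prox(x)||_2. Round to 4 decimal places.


Step 1: Compute ||x||.
||x|| = 9.3893
Step 2: Compute scaling factor.
scale = max(0, 1 - 2.1/9.3893) = 0.7763
Step 3: prox(x) = [5.3877, -4.435, 2.1063]
||prox(x)|| = 7.2893
Step 4: Proximal objective.
0.5*||prox-x||^2 = 2.205
lambda*||prox|| = 15.3075
Total = 17.5124


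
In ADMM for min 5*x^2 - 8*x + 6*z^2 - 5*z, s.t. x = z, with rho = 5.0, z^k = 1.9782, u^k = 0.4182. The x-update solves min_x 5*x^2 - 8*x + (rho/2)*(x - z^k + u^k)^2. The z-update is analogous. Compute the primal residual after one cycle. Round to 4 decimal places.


ADMM iteration with rho = 5.0, z^k = 1.9782, u^k = 0.4182
Step 1: x-update.
Minimize 5*x^2 - 8*x + (5.0/2)*(x - 1.9782 + 0.4182)^2
FOC: (2*5 + 5.0)*x = 8 + 5.0*(1.9782 - 0.4182)
x^{k+1} = 1.0533
Step 2: z-update.
Minimize 6*z^2 - 5*z + (5.0/2)*(1.0533 - z + 0.4182)^2
FOC: (2*6 + 5.0)*z = 5 + 5.0*(1.0533 + 0.4182)
z^{k+1} = 0.7269
Step 3: u-update.
u^{k+1} = 0.4182 + 1.0533 - 0.7269 = 0.7446
Step 4: Primal residual = |1.0533 - 0.7269| = 0.3264


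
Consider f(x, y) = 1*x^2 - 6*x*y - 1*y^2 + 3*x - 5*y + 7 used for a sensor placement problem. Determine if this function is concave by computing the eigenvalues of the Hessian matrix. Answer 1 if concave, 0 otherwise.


The Hessian of f(x,y) = 1*x^2 - 6*x*y - 1*y^2 + 3*x - 5*y + 7 is:
H = [[2, -6], [-6, -2]]
Trace = 2 - 2 = 0
Determinant = 2*-2 - (-6)^2 = -40
Discriminant = (0)^2 - 4*-40 = 160.0
Eigenvalues: lambda_1 = -6.3246, lambda_2 = 6.3246
The function is not concave.

0


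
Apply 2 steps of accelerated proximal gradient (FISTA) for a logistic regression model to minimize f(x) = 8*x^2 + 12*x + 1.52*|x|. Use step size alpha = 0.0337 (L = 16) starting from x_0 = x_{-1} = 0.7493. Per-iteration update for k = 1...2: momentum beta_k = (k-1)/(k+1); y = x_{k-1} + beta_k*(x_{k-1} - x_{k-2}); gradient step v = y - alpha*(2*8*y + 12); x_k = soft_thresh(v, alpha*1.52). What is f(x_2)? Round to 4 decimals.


FISTA on f(x) = 8*x^2 + 12*x + 1.52*|x|
L = 16, alpha = 0.0337
Iteration 1: beta = 0.0, y = 0.7493 + 0.0*(0.7493 - 0.7493) = 0.7493
  grad(y) = 23.9888, v = y - alpha*grad = -0.0591
  prox(v) = soft_thresh(-0.0591, 0.0512) = -0.0079
Iteration 2: beta = 0.3333, y = -0.0079 + 0.3333*(-0.0079 - 0.7493) = -0.2603
  grad(y) = 7.8352, v = y - alpha*grad = -0.5243
  prox(v) = soft_thresh(-0.5243, 0.0512) = -0.4731
f(x_2) = 8*(-0.4731)^2 + 12*(-0.4731) + 1.52*|-0.4731| = -3.1676


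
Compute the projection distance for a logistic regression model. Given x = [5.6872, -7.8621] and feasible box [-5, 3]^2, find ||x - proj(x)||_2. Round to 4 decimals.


Project each component onto [-5, 3].
clip(5.6872) = 3.0, clip(-7.8621) = -5.0
Projection = [3.0, -5.0]
Squared diffs: [7.221, 8.1916]
Distance = sqrt(15.4126) = 3.9259


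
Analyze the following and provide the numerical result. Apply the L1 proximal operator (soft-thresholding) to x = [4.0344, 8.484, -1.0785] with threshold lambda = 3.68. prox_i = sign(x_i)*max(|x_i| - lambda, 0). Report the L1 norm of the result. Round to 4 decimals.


Soft-thresholding with lambda = 3.68:
prox(4.0344) = sign(4.0344)*max(|4.0344| - 3.68, 0) = 0.3544
prox(8.484) = sign(8.484)*max(|8.484| - 3.68, 0) = 4.804
prox(-1.0785) = sign(-1.0785)*max(|-1.0785| - 3.68, 0) = 0.0
prox(x) = [0.3544, 4.804, 0.0]
||prox(x)||_1 = 0.3544 + 4.804 + 0.0 = 5.1584


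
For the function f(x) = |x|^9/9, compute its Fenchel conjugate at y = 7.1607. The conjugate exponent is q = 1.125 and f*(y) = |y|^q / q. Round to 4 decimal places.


The conjugate exponent q satisfies 1/p + 1/q = 1.
p = 9, so q = 9/(9 - 1) = 1.125
|y|^q = 7.1607^1.125 = 9.1585
f*(7.1607) = 9.1585 / 1.125 = 8.1409


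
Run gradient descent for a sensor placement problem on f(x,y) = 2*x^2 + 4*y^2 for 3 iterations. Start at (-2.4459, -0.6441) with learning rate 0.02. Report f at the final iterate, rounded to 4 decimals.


Gradient descent on f(x,y) = 2*x^2 + 4*y^2.
Starting point: (-2.4459, -0.6441), alpha = 0.02
Step 1: grad_x = 2*2*-2.4459 = -9.7836, grad_y = 2*4*-0.6441 = -5.1528
  x_1 = -2.4459 - 0.02*-9.7836 = -2.2502
  y_1 = -0.6441 - 0.02*-5.1528 = -0.541
Step 2: grad_x = 2*2*-2.2502 = -9.0009, grad_y = 2*4*-0.541 = -4.3284
  x_2 = -2.2502 - 0.02*-9.0009 = -2.0702
  y_2 = -0.541 - 0.02*-4.3284 = -0.4545
Step 3: grad_x = 2*2*-2.0702 = -8.2808, grad_y = 2*4*-0.4545 = -3.6358
  x_3 = -2.0702 - 0.02*-8.2808 = -1.9046
  y_3 = -0.4545 - 0.02*-3.6358 = -0.3818
f(-1.9046, -0.3818) = 2*(-1.9046)^2 + 4*(-0.3818)^2 = 7.8379


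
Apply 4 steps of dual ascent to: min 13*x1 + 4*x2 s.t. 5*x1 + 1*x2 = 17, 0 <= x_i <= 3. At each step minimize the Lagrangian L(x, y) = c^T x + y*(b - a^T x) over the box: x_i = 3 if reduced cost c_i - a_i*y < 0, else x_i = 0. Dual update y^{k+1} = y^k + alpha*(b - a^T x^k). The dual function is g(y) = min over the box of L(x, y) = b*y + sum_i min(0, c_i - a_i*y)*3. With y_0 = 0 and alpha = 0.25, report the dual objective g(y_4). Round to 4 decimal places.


Dual ascent for LP: min 13*x1 + 4*x2, 5*x1 + 1*x2 = 17, 0 <= x_i <= 3
Step 1: y^k = 0.0, reduced costs: (13.0, 4.0)
  x^k = (0.0, 0.0), subgradient = b - a^T x = 17.0
  y^{k+1} = 0.0 + 0.25*17.0 = 4.25
Step 2: y^k = 4.25, reduced costs: (-8.25, -0.25)
  x^k = (3.0, 3.0), subgradient = b - a^T x = -1.0
  y^{k+1} = 4.25 + 0.25*-1.0 = 4.0
Step 3: y^k = 4.0, reduced costs: (-7.0, 0.0)
  x^k = (3.0, 0.0), subgradient = b - a^T x = 2.0
  y^{k+1} = 4.0 + 0.25*2.0 = 4.5
Step 4: y^k = 4.5, reduced costs: (-9.5, -0.5)
  x^k = (3.0, 3.0), subgradient = b - a^T x = -1.0
  y^{k+1} = 4.5 + 0.25*-1.0 = 4.25
Dual objective at y_4 = 4.25: reduced costs (-8.25, -0.25), box minimizer x = (3.0, 3.0)
g(y_4) = b*y + (c1 - a1*y)*x1 + (c2 - a2*y)*x2 = 17*4.25 + (-8.25)*3.0 + (-0.25)*3.0 = 72.25 - 24.75 - 0.75 = 46.75


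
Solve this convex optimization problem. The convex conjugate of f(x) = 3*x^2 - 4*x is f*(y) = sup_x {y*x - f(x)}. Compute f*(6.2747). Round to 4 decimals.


f*(y) = sup_x {y*x - a*x^2 - b*x} = sup_x {(y-b)*x - a*x^2}
FOC: (y - b) - 2a*x = 0 => x* = (y - b)/(2a)
x* = (6.2747 + 4)/(2*3) = 1.7125
f*(6.2747) = (y-b)^2/(4a) = (6.2747 + 4)^2/(4*3)
= 105.5695/12 = 8.7975


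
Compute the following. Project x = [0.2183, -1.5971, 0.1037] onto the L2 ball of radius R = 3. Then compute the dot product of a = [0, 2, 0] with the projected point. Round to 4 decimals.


Step 1: Compute ||x|| (intermediates to 6 decimals).
||x|| = sqrt(0.2183^2 + (-1.5971)^2 + 0.1037^2) = 1.615282
Step 2: Project.
Since ||x|| <= R, proj = x (no scaling needed).
proj(x) = [0.2183, -1.5971, 0.1037]
Step 3: Dot product.
a^T * proj(x) = 0*0.2183 + 2*(-1.5971) + 0*0.1037 = -3.1942


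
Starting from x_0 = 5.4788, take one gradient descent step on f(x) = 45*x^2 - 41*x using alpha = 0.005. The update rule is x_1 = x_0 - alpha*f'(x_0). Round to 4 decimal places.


We compute the gradient at x_0 and apply the update.
f'(x) = 90*x - 41
f'(5.4788) = 90*5.4788 - 41 = 452.092
x_1 = 5.4788 - 0.005*452.092 = 3.2183


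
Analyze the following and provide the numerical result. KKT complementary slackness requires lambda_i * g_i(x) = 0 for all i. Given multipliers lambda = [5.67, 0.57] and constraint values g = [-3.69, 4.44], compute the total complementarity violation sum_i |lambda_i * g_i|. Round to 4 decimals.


KKT complementary slackness check:
lambda_1 * g_1 = 5.67 * -3.69 = -20.9223
lambda_2 * g_2 = 0.57 * 4.44 = 2.5308
Total violation = 20.9223 + 2.5308 = 23.4531


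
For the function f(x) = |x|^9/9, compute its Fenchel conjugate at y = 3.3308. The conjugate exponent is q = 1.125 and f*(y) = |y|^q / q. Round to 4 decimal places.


The conjugate exponent q satisfies 1/p + 1/q = 1.
p = 9, so q = 9/(9 - 1) = 1.125
|y|^q = 3.3308^1.125 = 3.8714
f*(3.3308) = 3.8714 / 1.125 = 3.4412


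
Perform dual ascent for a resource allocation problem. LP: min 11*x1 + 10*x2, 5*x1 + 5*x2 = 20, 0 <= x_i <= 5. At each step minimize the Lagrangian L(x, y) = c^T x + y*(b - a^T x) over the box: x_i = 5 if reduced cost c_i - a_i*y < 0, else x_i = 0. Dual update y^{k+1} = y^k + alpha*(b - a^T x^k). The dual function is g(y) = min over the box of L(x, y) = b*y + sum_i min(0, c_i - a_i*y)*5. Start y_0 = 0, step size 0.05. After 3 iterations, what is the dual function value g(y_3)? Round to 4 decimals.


Dual ascent for LP: min 11*x1 + 10*x2, 5*x1 + 5*x2 = 20, 0 <= x_i <= 5
Step 1: y^k = 0.0, reduced costs: (11.0, 10.0)
  x^k = (0.0, 0.0), subgradient = b - a^T x = 20.0
  y^{k+1} = 0.0 + 0.05*20.0 = 1.0
Step 2: y^k = 1.0, reduced costs: (6.0, 5.0)
  x^k = (0.0, 0.0), subgradient = b - a^T x = 20.0
  y^{k+1} = 1.0 + 0.05*20.0 = 2.0
Step 3: y^k = 2.0, reduced costs: (1.0, 0.0)
  x^k = (0.0, 0.0), subgradient = b - a^T x = 20.0
  y^{k+1} = 2.0 + 0.05*20.0 = 3.0
Dual objective at y_3 = 3.0: reduced costs (-4.0, -5.0), box minimizer x = (5.0, 5.0)
g(y_3) = b*y + (c1 - a1*y)*x1 + (c2 - a2*y)*x2 = 20*3.0 + (-4.0)*5.0 + (-5.0)*5.0 = 60.0 - 20.0 - 25.0 = 15.0


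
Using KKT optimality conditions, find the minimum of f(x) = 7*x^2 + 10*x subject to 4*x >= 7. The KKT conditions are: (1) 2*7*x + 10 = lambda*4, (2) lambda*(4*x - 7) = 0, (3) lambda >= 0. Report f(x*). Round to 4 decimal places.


Step 1: Try lambda = 0 (constraint inactive).
x_unc = -10/(2*7) = -0.7143
Check: 4*-0.7143 = -2.8572 < 7 -- violated!
Step 2: Constraint must be active: 4*x = 7
x* = 7/4 = 1.75
lambda = (2*7*1.75 + 10)/4 = 8.625
Step 3: Compute optimal value.
f(x*) = 7*1.75^2 + 10*1.75 = 38.9375


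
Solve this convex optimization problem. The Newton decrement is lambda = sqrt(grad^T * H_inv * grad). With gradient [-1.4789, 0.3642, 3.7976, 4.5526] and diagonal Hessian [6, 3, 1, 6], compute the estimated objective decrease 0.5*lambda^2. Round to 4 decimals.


Step 1: H is diagonal, so H^(-1) * g = [-0.2465, 0.1214, 3.7976, 0.7588].
Step 2: g^T H^(-1) g = sum_i g_i^2 / H_ii
  = (-1.4789)^2/6 + (0.3642)^2/3 + (3.7976)^2/1 + (4.5526)^2/6
  = 0.3645 + 0.0442 + 14.4218 + 3.4544 = 18.2849
Step 3: Objective decrease = 0.5 * g^T H^(-1) g = 9.1424


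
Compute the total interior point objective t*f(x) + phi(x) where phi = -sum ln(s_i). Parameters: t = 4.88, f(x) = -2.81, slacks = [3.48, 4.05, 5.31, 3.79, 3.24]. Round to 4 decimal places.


Step 1: Compute log-barrier.
ln values: [1.247, 1.3987, 1.6696, 1.3324, 1.1756]
phi = -(1.247 + 1.3987 + 1.6696 + 1.3324 + 1.1756) = -6.8233
Step 2: Compute augmented objective.
t*f(x) = 4.88*-2.81 = -13.7128
Total = -13.7128 - 6.8233 = -20.5361


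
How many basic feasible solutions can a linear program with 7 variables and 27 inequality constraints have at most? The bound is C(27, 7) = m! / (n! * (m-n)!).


Each vertex corresponds to some choice of n active constraints out of m, so the number of vertices is at most C(m, n) = m! / (n!(m-n)!).
m = 27, n = 7
Numerator: 27 * 26 * 25 * 24 * 23 * 22 * 21
Denominator: 7! = 5040
C(27, 7) = 888030


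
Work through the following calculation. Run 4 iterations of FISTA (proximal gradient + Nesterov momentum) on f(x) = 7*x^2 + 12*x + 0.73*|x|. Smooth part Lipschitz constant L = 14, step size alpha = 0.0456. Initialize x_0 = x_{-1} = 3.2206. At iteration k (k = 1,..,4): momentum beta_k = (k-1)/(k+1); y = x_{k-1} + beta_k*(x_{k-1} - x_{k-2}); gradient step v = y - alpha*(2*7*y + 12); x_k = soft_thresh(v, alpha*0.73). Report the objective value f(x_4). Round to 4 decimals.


FISTA on f(x) = 7*x^2 + 12*x + 0.73*|x|
L = 14, alpha = 0.0456
Iteration 1: beta = 0.0, y = 3.2206 + 0.0*(3.2206 - 3.2206) = 3.2206
  grad(y) = 57.0884, v = y - alpha*grad = 0.6174
  prox(v) = soft_thresh(0.6174, 0.0333) = 0.5841
Iteration 2: beta = 0.3333, y = 0.5841 + 0.3333*(0.5841 - 3.2206) = -0.2948
  grad(y) = 7.8734, v = y - alpha*grad = -0.6538
  prox(v) = soft_thresh(-0.6538, 0.0333) = -0.6205
Iteration 3: beta = 0.5, y = -0.6205 + 0.5*(-0.6205 - 0.5841) = -1.2228
  grad(y) = -5.119, v = y - alpha*grad = -0.9894
  prox(v) = soft_thresh(-0.9894, 0.0333) = -0.9561
Iteration 4: beta = 0.6, y = -0.9561 + 0.6*(-0.9561 + 0.6205) = -1.1574
  grad(y) = -4.2038, v = y - alpha*grad = -0.9657
  prox(v) = soft_thresh(-0.9657, 0.0333) = -0.9324
f(x_4) = 7*(-0.9324)^2 + 12*(-0.9324) + 0.73*|-0.9324| = -4.4225


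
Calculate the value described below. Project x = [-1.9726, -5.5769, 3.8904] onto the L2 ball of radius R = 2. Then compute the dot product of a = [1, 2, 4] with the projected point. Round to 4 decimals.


Step 1: Compute ||x|| (intermediates to 6 decimals).
||x|| = sqrt((-1.9726)^2 + (-5.5769)^2 + 3.8904^2) = 7.080125
Step 2: Project.
Since ||x|| > R, scale = R/||x|| = 2/7.080125 = 0.282481, proj(x) = scale * x
proj(x) = [-0.557222, -1.575368, 1.098964]
Step 3: Dot product.
a^T * proj(x) = 1*(-0.557222) + 2*(-1.575368) + 4*1.098964 = 0.6879


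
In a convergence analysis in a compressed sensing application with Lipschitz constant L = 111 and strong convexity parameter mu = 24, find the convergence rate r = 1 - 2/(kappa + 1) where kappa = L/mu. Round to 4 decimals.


Step 1: Compute the condition number.
kappa = L/mu = 111/24 = 4.625
Step 2: Compute the convergence rate.
r = 1 - 2/(kappa + 1) = 1 - 2*mu/(L + mu) = (L - mu)/(L + mu) = 87/135 = 0.6444


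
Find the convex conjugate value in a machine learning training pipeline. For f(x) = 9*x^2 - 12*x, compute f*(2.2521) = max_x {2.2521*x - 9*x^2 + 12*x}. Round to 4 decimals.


f*(y) = sup_x {y*x - a*x^2 - b*x} = sup_x {(y-b)*x - a*x^2}
FOC: (y - b) - 2a*x = 0 => x* = (y - b)/(2a)
x* = (2.2521 + 12)/(2*9) = 0.7918
f*(2.2521) = (y-b)^2/(4a) = (2.2521 + 12)^2/(4*9)
= 203.1224/36 = 5.6423


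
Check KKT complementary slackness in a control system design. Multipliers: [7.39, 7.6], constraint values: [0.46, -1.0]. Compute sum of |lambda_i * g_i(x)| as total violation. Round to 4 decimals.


KKT complementary slackness check:
lambda_1 * g_1 = 7.39 * 0.46 = 3.3994
lambda_2 * g_2 = 7.6 * -1.0 = -7.6
Total violation = 3.3994 + 7.6 = 10.9994


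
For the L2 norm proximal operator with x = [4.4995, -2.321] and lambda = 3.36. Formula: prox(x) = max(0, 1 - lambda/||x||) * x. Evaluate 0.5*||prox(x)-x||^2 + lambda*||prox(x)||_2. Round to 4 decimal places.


Step 1: Compute ||x||.
||x|| = 5.0629
Step 2: Compute scaling factor.
scale = max(0, 1 - 3.36/5.0629) = 0.3363
Step 3: prox(x) = [1.5134, -0.7807]
||prox(x)|| = 1.7029
Step 4: Proximal objective.
0.5*||prox-x||^2 = 5.6448
lambda*||prox|| = 5.7217
Total = 11.3664


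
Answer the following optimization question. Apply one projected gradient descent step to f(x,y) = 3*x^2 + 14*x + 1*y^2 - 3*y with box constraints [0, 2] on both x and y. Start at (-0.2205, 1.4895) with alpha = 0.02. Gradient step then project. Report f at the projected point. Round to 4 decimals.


Step 1: Compute gradient at (-0.2205, 1.4895).
grad_x = 2*3*-0.2205 + 14 = 12.677
grad_y = 2*1*1.4895 - 3 = -0.021
Step 2: Gradient step.
x_raw = -0.2205 - 0.02*12.677 = -0.474
y_raw = 1.4895 - 0.02*-0.021 = 1.4899
Step 3: Project onto [0, 2].
x_proj = clip(-0.474) = 0.0
y_proj = clip(1.4899) = 1.4899
Step 4: Evaluate f.
f(0.0, 1.4899) = -2.2499


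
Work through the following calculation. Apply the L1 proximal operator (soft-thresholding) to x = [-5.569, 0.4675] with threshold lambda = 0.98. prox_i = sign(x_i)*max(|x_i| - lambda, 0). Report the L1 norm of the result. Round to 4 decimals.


Soft-thresholding with lambda = 0.98:
prox(-5.569) = sign(-5.569)*max(|-5.569| - 0.98, 0) = -4.589
prox(0.4675) = sign(0.4675)*max(|0.4675| - 0.98, 0) = 0.0
prox(x) = [-4.589, 0.0]
||prox(x)||_1 = 4.589 + 0.0 = 4.589


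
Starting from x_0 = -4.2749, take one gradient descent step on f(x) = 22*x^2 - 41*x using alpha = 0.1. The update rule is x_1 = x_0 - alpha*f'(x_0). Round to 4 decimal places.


We compute the gradient at x_0 and apply the update.
f'(x) = 44*x - 41
f'(-4.2749) = 44*-4.2749 - 41 = -229.0956
x_1 = -4.2749 - 0.1*-229.0956 = 18.6347


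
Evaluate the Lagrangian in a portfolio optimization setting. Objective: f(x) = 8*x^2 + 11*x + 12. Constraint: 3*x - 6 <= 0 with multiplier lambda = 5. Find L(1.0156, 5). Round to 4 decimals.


Step 1: Evaluate f(x).
f(1.0156) = 8*1.0156^2 + 11*1.0156 + 12 = 31.4231
Step 2: Evaluate g(x).
g(1.0156) = 3*1.0156 - 6 = -2.9532
Step 3: Compute Lagrangian.
L = 31.4231 + 5*-2.9532 = 16.6571


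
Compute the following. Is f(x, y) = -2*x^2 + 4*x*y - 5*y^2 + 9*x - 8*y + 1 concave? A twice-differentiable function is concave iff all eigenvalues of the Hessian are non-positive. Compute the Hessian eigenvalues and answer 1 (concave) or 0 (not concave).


The Hessian of f(x,y) = -2*x^2 + 4*x*y - 5*y^2 + 9*x - 8*y + 1 is:
H = [[-4, 4], [4, -10]]
Trace = -4 - 10 = -14
Determinant = -4*-10 - (4)^2 = 24
Discriminant = (-14)^2 - 4*24 = 100.0
Eigenvalues: lambda_1 = -12.0, lambda_2 = -2.0
The function is concave.

1


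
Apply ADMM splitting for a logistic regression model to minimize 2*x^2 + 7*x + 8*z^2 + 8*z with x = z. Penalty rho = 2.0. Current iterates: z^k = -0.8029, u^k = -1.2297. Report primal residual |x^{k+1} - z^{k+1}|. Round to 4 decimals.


ADMM iteration with rho = 2.0, z^k = -0.8029, u^k = -1.2297
Step 1: x-update.
Minimize 2*x^2 + 7*x + (2.0/2)*(x + 0.8029 - 1.2297)^2
FOC: (2*2 + 2.0)*x = -7 + 2.0*(-0.8029 + 1.2297)
x^{k+1} = -1.0244
Step 2: z-update.
Minimize 8*z^2 + 8*z + (2.0/2)*(-1.0244 - z - 1.2297)^2
FOC: (2*8 + 2.0)*z = -8 + 2.0*(-1.0244 - 1.2297)
z^{k+1} = -0.6949
Step 3: u-update.
u^{k+1} = -1.2297 - 1.0244 + 0.6949 = -1.5592
Step 4: Primal residual = |-1.0244 + 0.6949| = 0.3295


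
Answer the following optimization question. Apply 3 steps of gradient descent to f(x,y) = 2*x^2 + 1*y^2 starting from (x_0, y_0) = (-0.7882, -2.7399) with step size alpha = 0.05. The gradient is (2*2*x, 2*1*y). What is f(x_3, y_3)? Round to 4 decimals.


Gradient descent on f(x,y) = 2*x^2 + 1*y^2.
Starting point: (-0.7882, -2.7399), alpha = 0.05
Step 1: grad_x = 2*2*-0.7882 = -3.1528, grad_y = 2*1*-2.7399 = -5.4798
  x_1 = -0.7882 - 0.05*-3.1528 = -0.6306
  y_1 = -2.7399 - 0.05*-5.4798 = -2.4659
Step 2: grad_x = 2*2*-0.6306 = -2.5222, grad_y = 2*1*-2.4659 = -4.9318
  x_2 = -0.6306 - 0.05*-2.5222 = -0.5044
  y_2 = -2.4659 - 0.05*-4.9318 = -2.2193
Step 3: grad_x = 2*2*-0.5044 = -2.0178, grad_y = 2*1*-2.2193 = -4.4386
  x_3 = -0.5044 - 0.05*-2.0178 = -0.4036
  y_3 = -2.2193 - 0.05*-4.4386 = -1.9974
f(-0.4036, -1.9974) = 2*(-0.4036)^2 + 1*(-1.9974)^2 = 4.3153


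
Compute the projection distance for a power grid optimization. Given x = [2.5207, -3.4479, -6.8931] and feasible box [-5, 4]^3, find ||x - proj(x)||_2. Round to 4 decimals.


Project each component onto [-5, 4].
clip(2.5207) = 2.5207, clip(-3.4479) = -3.4479, clip(-6.8931) = -5.0
Projection = [2.5207, -3.4479, -5.0]
Squared diffs: [0.0, 0.0, 3.5838]
Distance = sqrt(3.5838) = 1.8931


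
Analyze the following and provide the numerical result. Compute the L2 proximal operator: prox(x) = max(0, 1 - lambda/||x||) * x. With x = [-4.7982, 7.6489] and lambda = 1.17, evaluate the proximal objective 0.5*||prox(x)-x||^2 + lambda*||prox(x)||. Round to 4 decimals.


Step 1: Compute ||x||.
||x|| = 9.0293
Step 2: Compute scaling factor.
scale = max(0, 1 - 1.17/9.0293) = 0.8704
Step 3: prox(x) = [-4.1765, 6.6578]
||prox(x)|| = 7.8593
Step 4: Proximal objective.
0.5*||prox-x||^2 = 0.6845
lambda*||prox|| = 9.1954
Total = 9.8798


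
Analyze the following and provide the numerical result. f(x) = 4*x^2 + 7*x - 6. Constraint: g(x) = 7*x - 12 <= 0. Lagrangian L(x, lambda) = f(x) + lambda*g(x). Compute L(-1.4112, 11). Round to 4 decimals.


Step 1: Evaluate f(x).
f(-1.4112) = 4*(-1.4112)^2 + 7*(-1.4112) - 6 = -7.9125
Step 2: Evaluate g(x).
g(-1.4112) = 7*-1.4112 - 12 = -21.8784
Step 3: Compute Lagrangian.
L = -7.9125 + 11*-21.8784 = -248.5749


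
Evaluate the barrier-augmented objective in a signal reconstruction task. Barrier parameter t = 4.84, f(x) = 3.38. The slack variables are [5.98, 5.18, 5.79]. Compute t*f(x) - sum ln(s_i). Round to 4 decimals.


Step 1: Compute log-barrier.
ln values: [1.7884, 1.6448, 1.7561]
phi = -(1.7884 + 1.6448 + 1.7561) = -5.1894
Step 2: Compute augmented objective.
t*f(x) = 4.84*3.38 = 16.3592
Total = 16.3592 - 5.1894 = 11.1698


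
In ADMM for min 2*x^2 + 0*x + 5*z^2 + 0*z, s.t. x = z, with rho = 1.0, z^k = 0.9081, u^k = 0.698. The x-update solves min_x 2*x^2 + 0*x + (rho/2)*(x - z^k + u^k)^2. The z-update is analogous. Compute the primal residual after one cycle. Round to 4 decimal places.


ADMM iteration with rho = 1.0, z^k = 0.9081, u^k = 0.698
Step 1: x-update.
Minimize 2*x^2 + 0*x + (1.0/2)*(x - 0.9081 + 0.698)^2
FOC: (2*2 + 1.0)*x = 0 + 1.0*(0.9081 - 0.698)
x^{k+1} = 0.042
Step 2: z-update.
Minimize 5*z^2 + 0*z + (1.0/2)*(0.042 - z + 0.698)^2
FOC: (2*5 + 1.0)*z = 0 + 1.0*(0.042 + 0.698)
z^{k+1} = 0.0673
Step 3: u-update.
u^{k+1} = 0.698 + 0.042 - 0.0673 = 0.6727
Step 4: Primal residual = |0.042 - 0.0673| = 0.0253


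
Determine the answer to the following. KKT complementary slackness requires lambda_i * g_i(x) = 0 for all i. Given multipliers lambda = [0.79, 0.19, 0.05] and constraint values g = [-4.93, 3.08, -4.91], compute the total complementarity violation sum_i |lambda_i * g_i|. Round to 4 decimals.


KKT complementary slackness check:
lambda_1 * g_1 = 0.79 * -4.93 = -3.8947
lambda_2 * g_2 = 0.19 * 3.08 = 0.5852
lambda_3 * g_3 = 0.05 * -4.91 = -0.2455
Total violation = 3.8947 + 0.5852 + 0.2455 = 4.7254


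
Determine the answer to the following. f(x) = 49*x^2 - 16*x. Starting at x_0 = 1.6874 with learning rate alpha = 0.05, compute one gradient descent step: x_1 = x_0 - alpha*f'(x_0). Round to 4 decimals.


We compute the gradient at x_0 and apply the update.
f'(x) = 98*x - 16
f'(1.6874) = 98*1.6874 - 16 = 149.3652
x_1 = 1.6874 - 0.05*149.3652 = -5.7809


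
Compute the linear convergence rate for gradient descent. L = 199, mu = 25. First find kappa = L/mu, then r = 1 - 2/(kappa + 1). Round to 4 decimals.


Step 1: Compute the condition number.
kappa = L/mu = 199/25 = 7.96
Step 2: Compute the convergence rate.
r = 1 - 2/(kappa + 1) = 1 - 2*mu/(L + mu) = (L - mu)/(L + mu) = 174/224 = 0.7768


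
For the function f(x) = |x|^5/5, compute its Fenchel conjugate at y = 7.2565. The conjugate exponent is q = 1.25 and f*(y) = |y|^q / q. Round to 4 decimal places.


The conjugate exponent q satisfies 1/p + 1/q = 1.
p = 5, so q = 5/(5 - 1) = 1.25
|y|^q = 7.2565^1.25 = 11.9099
f*(7.2565) = 11.9099 / 1.25 = 9.5279


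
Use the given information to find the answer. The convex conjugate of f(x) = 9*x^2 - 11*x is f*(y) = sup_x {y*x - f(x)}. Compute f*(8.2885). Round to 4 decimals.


f*(y) = sup_x {y*x - a*x^2 - b*x} = sup_x {(y-b)*x - a*x^2}
FOC: (y - b) - 2a*x = 0 => x* = (y - b)/(2a)
x* = (8.2885 + 11)/(2*9) = 1.0716
f*(8.2885) = (y-b)^2/(4a) = (8.2885 + 11)^2/(4*9)
= 372.0462/36 = 10.3346


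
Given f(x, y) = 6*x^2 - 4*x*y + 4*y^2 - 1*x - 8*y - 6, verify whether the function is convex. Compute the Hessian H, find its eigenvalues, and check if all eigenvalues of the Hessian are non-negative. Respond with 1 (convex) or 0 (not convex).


The Hessian of f(x,y) = 6*x^2 - 4*x*y + 4*y^2 - 1*x - 8*y - 6 is:
H = [[12, -4], [-4, 8]]
Trace = 12 + 8 = 20
Determinant = 12*8 - (-4)^2 = 80
Discriminant = (20)^2 - 4*80 = 80.0
Eigenvalues: lambda_1 = 5.5279, lambda_2 = 14.4721
The function is convex.

1


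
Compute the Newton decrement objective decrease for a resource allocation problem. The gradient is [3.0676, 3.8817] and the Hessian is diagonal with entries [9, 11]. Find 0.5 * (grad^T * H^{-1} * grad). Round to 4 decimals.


Step 1: H is diagonal, so H^(-1) * g = [0.3408, 0.3529].
Step 2: g^T H^(-1) g = sum_i g_i^2 / H_ii
  = (3.0676)^2/9 + (3.8817)^2/11
  = 1.0456 + 1.3698 = 2.4154
Step 3: Objective decrease = 0.5 * g^T H^(-1) g = 1.2077


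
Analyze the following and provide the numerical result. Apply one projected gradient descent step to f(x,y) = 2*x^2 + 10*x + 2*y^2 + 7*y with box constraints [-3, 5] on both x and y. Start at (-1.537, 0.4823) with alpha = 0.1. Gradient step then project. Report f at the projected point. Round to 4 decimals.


Step 1: Compute gradient at (-1.537, 0.4823).
grad_x = 2*2*-1.537 + 10 = 3.852
grad_y = 2*2*0.4823 + 7 = 8.9292
Step 2: Gradient step.
x_raw = -1.537 - 0.1*3.852 = -1.9222
y_raw = 0.4823 - 0.1*8.9292 = -0.4106
Step 3: Project onto [-3, 5].
x_proj = clip(-1.9222) = -1.9222
y_proj = clip(-0.4106) = -0.4106
Step 4: Evaluate f.
f(-1.9222, -0.4106) = -14.3694


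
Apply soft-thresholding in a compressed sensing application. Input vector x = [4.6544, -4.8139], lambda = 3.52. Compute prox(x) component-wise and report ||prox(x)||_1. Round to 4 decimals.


Soft-thresholding with lambda = 3.52:
prox(4.6544) = sign(4.6544)*max(|4.6544| - 3.52, 0) = 1.1344
prox(-4.8139) = sign(-4.8139)*max(|-4.8139| - 3.52, 0) = -1.2939
prox(x) = [1.1344, -1.2939]
||prox(x)||_1 = 1.1344 + 1.2939 = 2.4283


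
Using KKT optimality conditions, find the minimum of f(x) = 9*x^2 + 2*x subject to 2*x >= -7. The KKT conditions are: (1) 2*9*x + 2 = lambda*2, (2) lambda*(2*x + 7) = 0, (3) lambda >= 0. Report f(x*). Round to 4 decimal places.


Step 1: Try lambda = 0 (constraint inactive).
Stationarity: 2*9*x + 2 = 0
x* = -2/(2*9) = -1/9 = -0.1111 (rounded; the exact value -1/9 is used below)
Check constraint: 2*-0.1111 = -0.2222 >= -7 -- satisfied.
Step 2: Compute optimal value.
f(x*) = 9*(-1/9)^2 + 2*(-1/9) = -0.1111


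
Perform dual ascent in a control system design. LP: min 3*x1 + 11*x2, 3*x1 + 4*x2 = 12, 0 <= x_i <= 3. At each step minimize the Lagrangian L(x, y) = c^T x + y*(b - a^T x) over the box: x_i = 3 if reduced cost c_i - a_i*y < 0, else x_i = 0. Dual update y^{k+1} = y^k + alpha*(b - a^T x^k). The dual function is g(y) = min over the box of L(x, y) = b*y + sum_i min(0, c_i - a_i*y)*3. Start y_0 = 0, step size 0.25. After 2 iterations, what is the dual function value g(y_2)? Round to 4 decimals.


Dual ascent for LP: min 3*x1 + 11*x2, 3*x1 + 4*x2 = 12, 0 <= x_i <= 3
Step 1: y^k = 0.0, reduced costs: (3.0, 11.0)
  x^k = (0.0, 0.0), subgradient = b - a^T x = 12.0
  y^{k+1} = 0.0 + 0.25*12.0 = 3.0
Step 2: y^k = 3.0, reduced costs: (-6.0, -1.0)
  x^k = (3.0, 3.0), subgradient = b - a^T x = -9.0
  y^{k+1} = 3.0 + 0.25*-9.0 = 0.75
Dual objective at y_2 = 0.75: reduced costs (0.75, 8.0), box minimizer x = (0.0, 0.0)
g(y_2) = b*y + (c1 - a1*y)*x1 + (c2 - a2*y)*x2 = 12*0.75 + 0.75*0.0 + 8.0*0.0 = 9.0 + 0.0 + 0.0 = 9.0


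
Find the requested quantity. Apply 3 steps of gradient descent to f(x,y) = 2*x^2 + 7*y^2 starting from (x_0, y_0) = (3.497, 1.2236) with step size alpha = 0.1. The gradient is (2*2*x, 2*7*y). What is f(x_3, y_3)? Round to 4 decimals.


Gradient descent on f(x,y) = 2*x^2 + 7*y^2.
Starting point: (3.497, 1.2236), alpha = 0.1
Step 1: grad_x = 2*2*3.497 = 13.988, grad_y = 2*7*1.2236 = 17.1304
  x_1 = 3.497 - 0.1*13.988 = 2.0982
  y_1 = 1.2236 - 0.1*17.1304 = -0.4894
Step 2: grad_x = 2*2*2.0982 = 8.3928, grad_y = 2*7*-0.4894 = -6.8522
  x_2 = 2.0982 - 0.1*8.3928 = 1.2589
  y_2 = -0.4894 - 0.1*-6.8522 = 0.1958
Step 3: grad_x = 2*2*1.2589 = 5.0357, grad_y = 2*7*0.1958 = 2.7409
  x_3 = 1.2589 - 0.1*5.0357 = 0.7554
  y_3 = 0.1958 - 0.1*2.7409 = -0.0783
f(0.7554, -0.0783) = 2*0.7554^2 + 7*(-0.0783)^2 = 1.184


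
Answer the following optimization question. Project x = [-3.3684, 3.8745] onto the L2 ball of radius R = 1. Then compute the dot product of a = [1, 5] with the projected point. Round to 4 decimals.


Step 1: Compute ||x|| (intermediates to 6 decimals).
||x|| = sqrt((-3.3684)^2 + 3.8745^2) = 5.133992
Step 2: Project.
Since ||x|| > R, scale = R/||x|| = 1/5.133992 = 0.19478, proj(x) = scale * x
proj(x) = [-0.656097, 0.754675]
Step 3: Dot product.
a^T * proj(x) = 1*(-0.656097) + 5*0.754675 = 3.1173


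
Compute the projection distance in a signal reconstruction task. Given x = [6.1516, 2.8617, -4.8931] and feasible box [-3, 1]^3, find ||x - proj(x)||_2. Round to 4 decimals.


Project each component onto [-3, 1].
clip(6.1516) = 1.0, clip(2.8617) = 1.0, clip(-4.8931) = -3.0
Projection = [1.0, 1.0, -3.0]
Squared diffs: [26.539, 3.4659, 3.5838]
Distance = sqrt(33.5887) = 5.7956


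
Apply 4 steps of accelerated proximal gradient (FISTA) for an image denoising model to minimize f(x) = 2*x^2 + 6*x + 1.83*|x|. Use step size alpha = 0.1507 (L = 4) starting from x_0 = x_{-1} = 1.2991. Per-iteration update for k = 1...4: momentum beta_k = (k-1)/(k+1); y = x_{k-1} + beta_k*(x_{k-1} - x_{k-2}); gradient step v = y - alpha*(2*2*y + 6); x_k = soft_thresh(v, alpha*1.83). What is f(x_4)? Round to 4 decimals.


FISTA on f(x) = 2*x^2 + 6*x + 1.83*|x|
L = 4, alpha = 0.1507
Iteration 1: beta = 0.0, y = 1.2991 + 0.0*(1.2991 - 1.2991) = 1.2991
  grad(y) = 11.1964, v = y - alpha*grad = -0.3882
  prox(v) = soft_thresh(-0.3882, 0.2758) = -0.1124
Iteration 2: beta = 0.3333, y = -0.1124 + 0.3333*(-0.1124 - 1.2991) = -0.5829
  grad(y) = 3.6683, v = y - alpha*grad = -1.1357
  prox(v) = soft_thresh(-1.1357, 0.2758) = -0.86
Iteration 3: beta = 0.5, y = -0.86 + 0.5*(-0.86 + 0.1124) = -1.2337
  grad(y) = 1.0651, v = y - alpha*grad = -1.3942
  prox(v) = soft_thresh(-1.3942, 0.2758) = -1.1185
Iteration 4: beta = 0.6, y = -1.1185 + 0.6*(-1.1185 + 0.86) = -1.2736
  grad(y) = 0.9058, v = y - alpha*grad = -1.4101
  prox(v) = soft_thresh(-1.4101, 0.2758) = -1.1343
f(x_4) = 2*(-1.1343)^2 + 6*(-1.1343) + 1.83*|-1.1343| = -2.1568


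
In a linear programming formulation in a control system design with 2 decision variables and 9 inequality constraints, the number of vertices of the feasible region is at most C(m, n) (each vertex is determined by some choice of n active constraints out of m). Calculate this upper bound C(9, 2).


Each vertex corresponds to some choice of n active constraints out of m, so the number of vertices is at most C(m, n) = m! / (n!(m-n)!).
m = 9, n = 2
Numerator: 9 * 8
Denominator: 2! = 2
C(9, 2) = 36


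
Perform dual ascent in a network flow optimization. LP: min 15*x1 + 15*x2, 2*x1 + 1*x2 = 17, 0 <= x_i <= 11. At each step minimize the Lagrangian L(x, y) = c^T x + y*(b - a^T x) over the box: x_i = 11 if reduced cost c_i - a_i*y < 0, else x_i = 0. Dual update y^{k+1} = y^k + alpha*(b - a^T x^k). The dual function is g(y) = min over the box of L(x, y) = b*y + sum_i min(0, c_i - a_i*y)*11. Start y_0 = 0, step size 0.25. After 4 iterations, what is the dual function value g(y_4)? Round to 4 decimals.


Dual ascent for LP: min 15*x1 + 15*x2, 2*x1 + 1*x2 = 17, 0 <= x_i <= 11
Step 1: y^k = 0.0, reduced costs: (15.0, 15.0)
  x^k = (0.0, 0.0), subgradient = b - a^T x = 17.0
  y^{k+1} = 0.0 + 0.25*17.0 = 4.25
Step 2: y^k = 4.25, reduced costs: (6.5, 10.75)
  x^k = (0.0, 0.0), subgradient = b - a^T x = 17.0
  y^{k+1} = 4.25 + 0.25*17.0 = 8.5
Step 3: y^k = 8.5, reduced costs: (-2.0, 6.5)
  x^k = (11.0, 0.0), subgradient = b - a^T x = -5.0
  y^{k+1} = 8.5 + 0.25*-5.0 = 7.25
Step 4: y^k = 7.25, reduced costs: (0.5, 7.75)
  x^k = (0.0, 0.0), subgradient = b - a^T x = 17.0
  y^{k+1} = 7.25 + 0.25*17.0 = 11.5
Dual objective at y_4 = 11.5: reduced costs (-8.0, 3.5), box minimizer x = (11.0, 0.0)
g(y_4) = b*y + (c1 - a1*y)*x1 + (c2 - a2*y)*x2 = 17*11.5 + (-8.0)*11.0 + 3.5*0.0 = 195.5 - 88.0 + 0.0 = 107.5


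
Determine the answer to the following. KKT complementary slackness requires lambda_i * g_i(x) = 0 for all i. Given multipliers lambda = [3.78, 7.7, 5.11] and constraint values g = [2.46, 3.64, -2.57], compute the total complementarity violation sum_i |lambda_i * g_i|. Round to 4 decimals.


KKT complementary slackness check:
lambda_1 * g_1 = 3.78 * 2.46 = 9.2988
lambda_2 * g_2 = 7.7 * 3.64 = 28.028
lambda_3 * g_3 = 5.11 * -2.57 = -13.1327
Total violation = 9.2988 + 28.028 + 13.1327 = 50.4595


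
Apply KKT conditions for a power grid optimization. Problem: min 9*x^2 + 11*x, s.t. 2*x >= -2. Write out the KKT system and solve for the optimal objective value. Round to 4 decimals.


Step 1: Try lambda = 0 (constraint inactive).
Stationarity: 2*9*x + 11 = 0
x* = -11/(2*9) = -11/18 = -0.6111 (rounded; the exact value -11/18 is used below)
Check constraint: 2*-0.6111 = -1.2222 >= -2 -- satisfied.
Step 2: Compute optimal value.
f(x*) = 9*(-11/18)^2 + 11*(-11/18) = -3.3611


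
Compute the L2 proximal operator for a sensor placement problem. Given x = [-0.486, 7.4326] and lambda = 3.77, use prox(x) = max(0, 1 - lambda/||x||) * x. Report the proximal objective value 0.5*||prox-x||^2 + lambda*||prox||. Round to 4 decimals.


Step 1: Compute ||x||.
||x|| = 7.4485
Step 2: Compute scaling factor.
scale = max(0, 1 - 3.77/7.4485) = 0.4939
Step 3: prox(x) = [-0.24, 3.6706]
||prox(x)|| = 3.6785
Step 4: Proximal objective.
0.5*||prox-x||^2 = 7.1065
lambda*||prox|| = 13.8679
Total = 20.9743


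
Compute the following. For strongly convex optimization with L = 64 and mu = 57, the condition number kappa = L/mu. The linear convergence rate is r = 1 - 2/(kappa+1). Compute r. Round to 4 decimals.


Step 1: Compute the condition number.
kappa = L/mu = 64/57 = 1.1228
Step 2: Compute the convergence rate.
r = 1 - 2/(kappa + 1) = 1 - 2*mu/(L + mu) = (L - mu)/(L + mu) = 7/121 = 0.0579


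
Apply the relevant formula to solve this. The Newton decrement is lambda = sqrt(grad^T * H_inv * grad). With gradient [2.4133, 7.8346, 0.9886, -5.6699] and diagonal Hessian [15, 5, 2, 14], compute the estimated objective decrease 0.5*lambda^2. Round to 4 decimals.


Step 1: H is diagonal, so H^(-1) * g = [0.1609, 1.5669, 0.4943, -0.405].
Step 2: g^T H^(-1) g = sum_i g_i^2 / H_ii
  = (2.4133)^2/15 + (7.8346)^2/5 + (0.9886)^2/2 + (-5.6699)^2/14
  = 0.3883 + 12.2762 + 0.4887 + 2.2963 = 15.4494
Step 3: Objective decrease = 0.5 * g^T H^(-1) g = 7.7247


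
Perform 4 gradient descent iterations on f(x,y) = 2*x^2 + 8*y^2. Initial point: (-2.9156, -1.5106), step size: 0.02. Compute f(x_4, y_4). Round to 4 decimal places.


Gradient descent on f(x,y) = 2*x^2 + 8*y^2.
Starting point: (-2.9156, -1.5106), alpha = 0.02
Step 1: grad_x = 2*2*-2.9156 = -11.6624, grad_y = 2*8*-1.5106 = -24.1696
  x_1 = -2.9156 - 0.02*-11.6624 = -2.6824
  y_1 = -1.5106 - 0.02*-24.1696 = -1.0272
Step 2: grad_x = 2*2*-2.6824 = -10.7294, grad_y = 2*8*-1.0272 = -16.4353
  x_2 = -2.6824 - 0.02*-10.7294 = -2.4678
  y_2 = -1.0272 - 0.02*-16.4353 = -0.6985
Step 3: grad_x = 2*2*-2.4678 = -9.8711, grad_y = 2*8*-0.6985 = -11.176
  x_3 = -2.4678 - 0.02*-9.8711 = -2.2703
  y_3 = -0.6985 - 0.02*-11.176 = -0.475
Step 4: grad_x = 2*2*-2.2703 = -9.0814, grad_y = 2*8*-0.475 = -7.5997
  x_4 = -2.2703 - 0.02*-9.0814 = -2.0887
  y_4 = -0.475 - 0.02*-7.5997 = -0.323
f(-2.0887, -0.323) = 2*(-2.0887)^2 + 8*(-0.323)^2 = 9.56
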